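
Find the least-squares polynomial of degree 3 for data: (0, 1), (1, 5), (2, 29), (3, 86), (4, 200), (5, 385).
37/42 + (437/252)x + (-5/42)x² + (109/36)x³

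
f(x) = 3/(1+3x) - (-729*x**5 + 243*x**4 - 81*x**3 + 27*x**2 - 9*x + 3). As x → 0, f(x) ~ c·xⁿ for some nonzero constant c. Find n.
6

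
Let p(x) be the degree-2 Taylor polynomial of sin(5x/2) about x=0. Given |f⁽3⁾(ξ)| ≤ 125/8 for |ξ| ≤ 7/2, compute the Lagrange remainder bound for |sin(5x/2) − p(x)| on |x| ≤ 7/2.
42875/384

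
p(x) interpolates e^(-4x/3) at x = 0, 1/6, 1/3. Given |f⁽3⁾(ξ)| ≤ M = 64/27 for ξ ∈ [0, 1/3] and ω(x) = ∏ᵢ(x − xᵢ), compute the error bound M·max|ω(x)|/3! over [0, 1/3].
8*sqrt(3)/19683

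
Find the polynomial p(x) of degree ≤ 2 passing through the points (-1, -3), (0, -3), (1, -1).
x**2 + x - 3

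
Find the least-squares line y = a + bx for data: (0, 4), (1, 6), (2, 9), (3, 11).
a = 39/10, b = 12/5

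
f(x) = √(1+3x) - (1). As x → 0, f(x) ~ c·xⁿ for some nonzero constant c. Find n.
1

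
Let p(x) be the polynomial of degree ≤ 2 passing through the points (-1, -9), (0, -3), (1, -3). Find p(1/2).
-9/4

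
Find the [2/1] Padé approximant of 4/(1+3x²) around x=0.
4 - 12*x**2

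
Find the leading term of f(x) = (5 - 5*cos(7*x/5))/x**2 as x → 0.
49/10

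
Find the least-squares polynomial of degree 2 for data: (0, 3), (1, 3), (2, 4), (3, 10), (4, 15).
103/35 + (-83/70)x + (15/14)x²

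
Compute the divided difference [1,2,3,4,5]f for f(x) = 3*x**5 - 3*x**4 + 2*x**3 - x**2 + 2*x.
42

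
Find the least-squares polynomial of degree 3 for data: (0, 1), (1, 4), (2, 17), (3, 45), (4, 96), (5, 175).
41/42 + (127/252)x + (19/12)x² + (19/18)x³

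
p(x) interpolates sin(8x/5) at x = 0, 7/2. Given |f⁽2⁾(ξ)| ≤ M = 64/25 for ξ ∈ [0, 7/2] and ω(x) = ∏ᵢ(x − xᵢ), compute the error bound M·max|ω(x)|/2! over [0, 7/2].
98/25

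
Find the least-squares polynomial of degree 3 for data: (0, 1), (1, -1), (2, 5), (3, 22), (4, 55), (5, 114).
16/21 + (-134/63)x + (1/12)x² + (35/36)x³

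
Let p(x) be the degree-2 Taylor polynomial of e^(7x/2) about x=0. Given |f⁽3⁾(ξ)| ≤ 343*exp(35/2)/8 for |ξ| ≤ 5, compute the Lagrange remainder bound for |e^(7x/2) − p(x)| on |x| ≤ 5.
42875*exp(35/2)/48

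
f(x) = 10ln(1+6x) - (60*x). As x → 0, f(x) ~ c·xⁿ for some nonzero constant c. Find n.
2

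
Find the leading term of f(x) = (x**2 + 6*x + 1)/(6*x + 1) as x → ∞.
x/6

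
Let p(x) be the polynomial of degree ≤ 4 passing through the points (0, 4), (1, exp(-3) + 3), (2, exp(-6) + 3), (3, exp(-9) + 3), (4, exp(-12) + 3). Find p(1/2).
(-70*exp(6) - 5 + 28*exp(3) + 140*exp(9) + 419*exp(12))*exp(-12)/128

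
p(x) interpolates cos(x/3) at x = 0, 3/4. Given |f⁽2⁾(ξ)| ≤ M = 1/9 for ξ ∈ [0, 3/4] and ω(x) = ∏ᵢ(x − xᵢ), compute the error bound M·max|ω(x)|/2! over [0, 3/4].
1/128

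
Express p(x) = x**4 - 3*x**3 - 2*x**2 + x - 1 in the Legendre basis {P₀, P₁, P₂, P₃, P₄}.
(-22/15)P₀ + (-4/5)P₁ + (-16/21)P₂ + (-6/5)P₃ + (8/35)P₄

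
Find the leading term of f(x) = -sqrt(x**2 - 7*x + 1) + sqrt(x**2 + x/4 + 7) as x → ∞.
29/8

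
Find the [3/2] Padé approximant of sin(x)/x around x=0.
(1 - 7*x**2/60)/(x**2/20 + 1)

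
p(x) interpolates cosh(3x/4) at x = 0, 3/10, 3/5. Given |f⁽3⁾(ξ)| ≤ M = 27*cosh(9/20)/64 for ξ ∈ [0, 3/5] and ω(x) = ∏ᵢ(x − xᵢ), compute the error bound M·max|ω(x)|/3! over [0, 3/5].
27*sqrt(3)*cosh(9/20)/64000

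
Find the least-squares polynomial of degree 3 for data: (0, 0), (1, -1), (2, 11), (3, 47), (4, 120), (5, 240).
1/63 + (-1363/378)x + (163/252)x² + (209/108)x³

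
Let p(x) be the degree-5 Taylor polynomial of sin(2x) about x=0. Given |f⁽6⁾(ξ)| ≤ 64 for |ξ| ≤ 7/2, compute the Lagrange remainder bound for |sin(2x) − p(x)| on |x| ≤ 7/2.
117649/720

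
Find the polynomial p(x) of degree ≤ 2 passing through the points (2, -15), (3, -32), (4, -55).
-3*x**2 - 2*x + 1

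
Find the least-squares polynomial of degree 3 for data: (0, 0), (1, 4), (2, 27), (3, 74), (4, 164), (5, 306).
-5/21 + (88/63)x + (71/42)x² + (37/18)x³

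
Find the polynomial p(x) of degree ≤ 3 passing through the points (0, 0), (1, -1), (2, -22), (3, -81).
-3*x**3 - x**2 + 3*x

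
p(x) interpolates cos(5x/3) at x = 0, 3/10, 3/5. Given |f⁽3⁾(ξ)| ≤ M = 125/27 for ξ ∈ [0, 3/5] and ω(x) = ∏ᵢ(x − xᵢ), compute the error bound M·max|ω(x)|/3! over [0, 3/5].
sqrt(3)/216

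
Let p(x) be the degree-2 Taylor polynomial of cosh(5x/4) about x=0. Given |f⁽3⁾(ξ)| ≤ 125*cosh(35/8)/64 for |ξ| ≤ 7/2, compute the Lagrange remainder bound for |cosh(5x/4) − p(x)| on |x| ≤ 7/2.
42875*cosh(35/8)/3072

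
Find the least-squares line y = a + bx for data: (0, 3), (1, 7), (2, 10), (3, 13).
a = 33/10, b = 33/10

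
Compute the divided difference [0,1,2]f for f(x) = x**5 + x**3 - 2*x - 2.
18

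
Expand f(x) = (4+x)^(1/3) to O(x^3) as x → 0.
2**(2/3) + 2**(2/3)*x/12 - 2**(2/3)*x**2/144 + O(x**3)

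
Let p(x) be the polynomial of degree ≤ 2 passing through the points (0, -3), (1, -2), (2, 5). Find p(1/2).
-13/4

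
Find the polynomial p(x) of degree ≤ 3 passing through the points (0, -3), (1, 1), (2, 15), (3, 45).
x**3 + 2*x**2 + x - 3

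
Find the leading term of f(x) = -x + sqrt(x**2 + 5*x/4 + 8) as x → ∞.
5/8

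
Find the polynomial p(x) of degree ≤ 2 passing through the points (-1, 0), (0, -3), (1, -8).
-x**2 - 4*x - 3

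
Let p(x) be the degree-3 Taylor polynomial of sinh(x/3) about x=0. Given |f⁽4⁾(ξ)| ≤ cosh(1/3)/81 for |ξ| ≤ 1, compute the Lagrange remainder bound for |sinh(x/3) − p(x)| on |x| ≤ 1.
cosh(1/3)/1944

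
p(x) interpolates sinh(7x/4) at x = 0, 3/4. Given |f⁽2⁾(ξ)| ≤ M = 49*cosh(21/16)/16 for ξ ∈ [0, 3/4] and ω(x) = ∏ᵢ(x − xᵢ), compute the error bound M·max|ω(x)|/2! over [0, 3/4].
441*cosh(21/16)/2048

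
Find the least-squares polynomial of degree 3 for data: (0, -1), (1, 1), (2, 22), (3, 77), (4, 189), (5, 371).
-1 + (-13/14)x + (1/14)x² + (3)x³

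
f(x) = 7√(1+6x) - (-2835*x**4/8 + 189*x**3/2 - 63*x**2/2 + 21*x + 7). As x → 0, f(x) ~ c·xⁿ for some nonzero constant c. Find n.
5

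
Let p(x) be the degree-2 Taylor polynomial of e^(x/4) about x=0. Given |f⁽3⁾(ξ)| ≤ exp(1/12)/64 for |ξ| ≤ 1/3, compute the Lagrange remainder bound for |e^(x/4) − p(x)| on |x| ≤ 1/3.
exp(1/12)/10368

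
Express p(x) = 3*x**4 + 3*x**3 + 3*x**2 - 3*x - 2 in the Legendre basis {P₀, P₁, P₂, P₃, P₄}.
(-2/5)P₀ + (-6/5)P₁ + (26/7)P₂ + (6/5)P₃ + (24/35)P₄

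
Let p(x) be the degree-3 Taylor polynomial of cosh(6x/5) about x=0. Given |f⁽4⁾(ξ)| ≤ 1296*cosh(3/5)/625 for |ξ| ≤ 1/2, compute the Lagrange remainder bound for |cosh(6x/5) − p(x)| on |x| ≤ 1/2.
27*cosh(3/5)/5000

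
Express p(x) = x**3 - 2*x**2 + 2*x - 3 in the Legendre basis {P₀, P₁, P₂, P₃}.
(-11/3)P₀ + (13/5)P₁ + (-4/3)P₂ + (2/5)P₃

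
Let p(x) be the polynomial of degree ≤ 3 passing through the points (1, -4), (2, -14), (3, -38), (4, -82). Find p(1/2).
-19/8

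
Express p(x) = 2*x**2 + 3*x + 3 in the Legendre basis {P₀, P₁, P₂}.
(11/3)P₀ + (3)P₁ + (4/3)P₂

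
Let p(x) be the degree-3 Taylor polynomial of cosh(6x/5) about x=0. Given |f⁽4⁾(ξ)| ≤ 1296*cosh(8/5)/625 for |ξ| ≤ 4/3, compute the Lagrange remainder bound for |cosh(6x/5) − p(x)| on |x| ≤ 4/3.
512*cosh(8/5)/1875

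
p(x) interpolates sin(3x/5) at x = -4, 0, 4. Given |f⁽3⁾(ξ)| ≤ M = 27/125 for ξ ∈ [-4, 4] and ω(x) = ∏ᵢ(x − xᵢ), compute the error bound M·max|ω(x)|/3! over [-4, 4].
64*sqrt(3)/125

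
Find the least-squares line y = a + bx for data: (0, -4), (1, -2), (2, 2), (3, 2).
a = -19/5, b = 11/5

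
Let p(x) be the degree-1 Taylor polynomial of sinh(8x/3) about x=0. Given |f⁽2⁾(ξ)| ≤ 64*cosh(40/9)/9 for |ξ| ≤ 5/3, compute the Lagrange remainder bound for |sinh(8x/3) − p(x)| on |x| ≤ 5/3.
800*cosh(40/9)/81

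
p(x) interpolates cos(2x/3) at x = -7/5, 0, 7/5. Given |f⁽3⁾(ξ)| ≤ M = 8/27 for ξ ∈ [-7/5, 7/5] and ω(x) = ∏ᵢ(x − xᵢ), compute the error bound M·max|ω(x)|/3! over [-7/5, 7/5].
2744*sqrt(3)/91125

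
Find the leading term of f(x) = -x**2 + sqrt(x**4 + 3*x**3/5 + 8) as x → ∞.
3*x/10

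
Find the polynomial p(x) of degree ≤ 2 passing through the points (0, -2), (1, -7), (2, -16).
-2*x**2 - 3*x - 2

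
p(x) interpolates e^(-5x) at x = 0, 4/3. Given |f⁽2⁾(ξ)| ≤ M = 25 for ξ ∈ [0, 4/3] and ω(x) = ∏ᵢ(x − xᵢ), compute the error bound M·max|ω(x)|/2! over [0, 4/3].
50/9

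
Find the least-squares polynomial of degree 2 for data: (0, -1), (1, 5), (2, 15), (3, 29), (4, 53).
-17/35 + (62/35)x + (20/7)x²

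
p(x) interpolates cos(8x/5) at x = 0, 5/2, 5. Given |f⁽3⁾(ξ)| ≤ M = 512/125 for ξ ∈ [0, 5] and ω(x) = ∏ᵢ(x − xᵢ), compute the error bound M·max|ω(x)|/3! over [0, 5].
64*sqrt(3)/27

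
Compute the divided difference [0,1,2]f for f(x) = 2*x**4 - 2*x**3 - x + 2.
8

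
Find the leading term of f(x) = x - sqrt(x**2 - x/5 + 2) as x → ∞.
1/10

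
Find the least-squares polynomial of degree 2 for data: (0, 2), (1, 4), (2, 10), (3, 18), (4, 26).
8/5 + (11/5)x + x²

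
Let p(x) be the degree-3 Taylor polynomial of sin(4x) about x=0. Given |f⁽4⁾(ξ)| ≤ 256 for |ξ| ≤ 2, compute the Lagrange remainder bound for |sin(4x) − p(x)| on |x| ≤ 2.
512/3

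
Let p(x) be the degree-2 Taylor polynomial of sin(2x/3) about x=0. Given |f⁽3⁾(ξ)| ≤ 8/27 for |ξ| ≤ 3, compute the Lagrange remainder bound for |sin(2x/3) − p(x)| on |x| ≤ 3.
4/3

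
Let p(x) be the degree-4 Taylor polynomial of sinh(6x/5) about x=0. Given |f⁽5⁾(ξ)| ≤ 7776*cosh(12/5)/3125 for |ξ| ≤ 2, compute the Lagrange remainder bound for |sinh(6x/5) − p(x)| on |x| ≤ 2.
10368*cosh(12/5)/15625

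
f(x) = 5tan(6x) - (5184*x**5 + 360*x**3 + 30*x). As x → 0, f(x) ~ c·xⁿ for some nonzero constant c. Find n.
7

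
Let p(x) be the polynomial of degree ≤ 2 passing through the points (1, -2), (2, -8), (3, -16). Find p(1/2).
1/4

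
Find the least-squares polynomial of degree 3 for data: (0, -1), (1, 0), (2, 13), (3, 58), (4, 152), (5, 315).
-41/42 + (209/252)x + (-37/12)x² + (28/9)x³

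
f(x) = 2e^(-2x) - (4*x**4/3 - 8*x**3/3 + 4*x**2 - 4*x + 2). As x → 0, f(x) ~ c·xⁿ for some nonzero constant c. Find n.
5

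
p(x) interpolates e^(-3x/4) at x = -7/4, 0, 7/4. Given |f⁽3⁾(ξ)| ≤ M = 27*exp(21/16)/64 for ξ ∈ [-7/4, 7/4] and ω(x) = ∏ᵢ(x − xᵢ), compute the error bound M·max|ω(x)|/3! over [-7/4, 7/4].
343*sqrt(3)*exp(21/16)/4096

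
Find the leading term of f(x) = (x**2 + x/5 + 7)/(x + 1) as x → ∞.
x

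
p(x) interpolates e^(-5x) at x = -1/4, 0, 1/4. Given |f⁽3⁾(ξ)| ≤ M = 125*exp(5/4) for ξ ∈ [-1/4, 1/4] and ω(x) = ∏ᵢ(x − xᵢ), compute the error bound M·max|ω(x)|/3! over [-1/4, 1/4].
125*sqrt(3)*exp(5/4)/1728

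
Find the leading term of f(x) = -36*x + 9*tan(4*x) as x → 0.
192*x**3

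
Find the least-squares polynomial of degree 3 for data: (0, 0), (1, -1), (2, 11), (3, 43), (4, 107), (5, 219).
-41/126 + (-601/756)x + (-107/126)x² + (211/108)x³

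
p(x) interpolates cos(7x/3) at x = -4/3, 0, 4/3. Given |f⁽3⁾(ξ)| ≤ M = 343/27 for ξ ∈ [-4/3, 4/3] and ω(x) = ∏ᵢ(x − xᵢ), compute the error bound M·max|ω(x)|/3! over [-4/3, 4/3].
21952*sqrt(3)/19683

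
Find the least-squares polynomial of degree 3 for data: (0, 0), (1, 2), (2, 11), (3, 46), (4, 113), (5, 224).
41/126 + (-839/756)x + (-2/9)x² + (203/108)x³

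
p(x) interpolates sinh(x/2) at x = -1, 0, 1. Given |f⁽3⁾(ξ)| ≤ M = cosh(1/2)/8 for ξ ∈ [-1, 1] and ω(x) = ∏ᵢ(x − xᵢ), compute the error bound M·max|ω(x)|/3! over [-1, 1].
sqrt(3)*cosh(1/2)/216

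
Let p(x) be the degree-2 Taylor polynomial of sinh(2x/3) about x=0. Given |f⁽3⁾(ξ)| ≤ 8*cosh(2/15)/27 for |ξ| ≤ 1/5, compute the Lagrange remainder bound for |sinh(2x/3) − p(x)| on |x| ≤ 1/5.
4*cosh(2/15)/10125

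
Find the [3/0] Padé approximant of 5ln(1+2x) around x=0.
10*x*(4*x**2 - 3*x + 3)/3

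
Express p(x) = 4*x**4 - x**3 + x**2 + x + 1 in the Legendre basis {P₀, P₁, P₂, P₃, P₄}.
(32/15)P₀ + (2/5)P₁ + (62/21)P₂ + (-2/5)P₃ + (32/35)P₄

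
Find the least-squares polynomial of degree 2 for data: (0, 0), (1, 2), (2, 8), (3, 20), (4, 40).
2/5 + (-11/5)x + (3)x²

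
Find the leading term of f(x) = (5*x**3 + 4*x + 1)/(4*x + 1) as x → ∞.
5*x**2/4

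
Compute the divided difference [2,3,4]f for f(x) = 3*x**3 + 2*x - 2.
27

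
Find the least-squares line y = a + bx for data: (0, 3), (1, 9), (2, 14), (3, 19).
a = 33/10, b = 53/10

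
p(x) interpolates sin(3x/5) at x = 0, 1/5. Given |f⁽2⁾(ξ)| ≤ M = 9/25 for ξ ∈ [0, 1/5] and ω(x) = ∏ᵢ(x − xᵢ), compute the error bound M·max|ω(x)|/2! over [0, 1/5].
9/5000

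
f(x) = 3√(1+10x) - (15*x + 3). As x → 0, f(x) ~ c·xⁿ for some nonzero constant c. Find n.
2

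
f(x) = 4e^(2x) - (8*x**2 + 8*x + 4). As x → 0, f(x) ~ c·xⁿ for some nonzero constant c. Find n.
3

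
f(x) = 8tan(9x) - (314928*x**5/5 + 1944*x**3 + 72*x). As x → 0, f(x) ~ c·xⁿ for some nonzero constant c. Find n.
7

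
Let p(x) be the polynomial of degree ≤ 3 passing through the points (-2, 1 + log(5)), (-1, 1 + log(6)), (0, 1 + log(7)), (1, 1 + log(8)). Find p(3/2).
1 + log(384*2**(7/8)*3**(5/16)*5**(11/16)*7**(13/16)/1715)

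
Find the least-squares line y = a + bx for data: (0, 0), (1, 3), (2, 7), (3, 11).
a = -3/10, b = 37/10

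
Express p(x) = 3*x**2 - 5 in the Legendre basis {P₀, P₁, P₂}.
(-4)P₀ + (2)P₂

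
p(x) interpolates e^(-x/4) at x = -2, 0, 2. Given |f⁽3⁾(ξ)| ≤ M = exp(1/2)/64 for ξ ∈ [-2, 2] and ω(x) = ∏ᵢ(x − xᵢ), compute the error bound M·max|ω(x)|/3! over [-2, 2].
sqrt(3)*exp(1/2)/216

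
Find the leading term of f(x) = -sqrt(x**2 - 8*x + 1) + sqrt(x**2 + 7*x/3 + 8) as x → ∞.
31/6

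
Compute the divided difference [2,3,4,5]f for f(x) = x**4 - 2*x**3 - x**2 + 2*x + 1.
12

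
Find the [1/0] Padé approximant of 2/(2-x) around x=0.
x/2 + 1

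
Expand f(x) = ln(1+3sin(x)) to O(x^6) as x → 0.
3*x - 9*x**2/2 + 17*x**3/2 - 75*x**4/4 + 353*x**5/8 + O(x**6)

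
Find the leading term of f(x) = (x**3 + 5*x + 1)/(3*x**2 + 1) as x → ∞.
x/3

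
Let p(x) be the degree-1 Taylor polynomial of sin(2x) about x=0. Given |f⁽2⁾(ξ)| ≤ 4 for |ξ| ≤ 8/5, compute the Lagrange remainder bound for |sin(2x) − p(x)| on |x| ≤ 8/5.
128/25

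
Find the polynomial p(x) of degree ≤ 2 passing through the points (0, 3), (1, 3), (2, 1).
-x**2 + x + 3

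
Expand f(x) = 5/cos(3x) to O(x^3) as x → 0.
5 + 45*x**2/2 + O(x**3)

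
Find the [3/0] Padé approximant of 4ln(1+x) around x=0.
2*x*(2*x**2 - 3*x + 6)/3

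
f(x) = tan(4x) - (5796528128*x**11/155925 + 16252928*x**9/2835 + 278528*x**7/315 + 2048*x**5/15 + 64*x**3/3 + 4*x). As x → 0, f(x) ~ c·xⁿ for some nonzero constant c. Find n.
13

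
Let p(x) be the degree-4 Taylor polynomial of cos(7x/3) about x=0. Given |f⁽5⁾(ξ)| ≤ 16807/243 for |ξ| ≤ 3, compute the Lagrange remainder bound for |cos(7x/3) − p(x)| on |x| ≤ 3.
16807/120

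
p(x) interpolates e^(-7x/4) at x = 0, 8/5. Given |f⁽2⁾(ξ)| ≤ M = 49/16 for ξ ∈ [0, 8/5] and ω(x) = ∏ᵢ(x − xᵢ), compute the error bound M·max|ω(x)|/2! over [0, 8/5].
49/50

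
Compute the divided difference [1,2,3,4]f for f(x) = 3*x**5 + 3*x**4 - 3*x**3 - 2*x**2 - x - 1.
222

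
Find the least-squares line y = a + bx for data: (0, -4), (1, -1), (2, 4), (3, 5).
a = -19/5, b = 16/5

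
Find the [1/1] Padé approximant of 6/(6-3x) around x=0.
1/(1 - x/2)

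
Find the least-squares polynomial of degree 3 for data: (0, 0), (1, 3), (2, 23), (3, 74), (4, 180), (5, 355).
-5/63 + (370/189)x + (-14/9)x² + (83/27)x³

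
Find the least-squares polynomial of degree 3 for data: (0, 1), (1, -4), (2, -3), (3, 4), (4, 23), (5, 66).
4/7 + (-33/14)x + (-27/14)x² + x³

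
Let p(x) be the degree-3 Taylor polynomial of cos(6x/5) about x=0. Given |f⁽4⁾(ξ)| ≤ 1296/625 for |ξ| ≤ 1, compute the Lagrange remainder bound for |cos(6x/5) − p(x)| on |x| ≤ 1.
54/625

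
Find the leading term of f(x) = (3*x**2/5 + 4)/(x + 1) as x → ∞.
3*x/5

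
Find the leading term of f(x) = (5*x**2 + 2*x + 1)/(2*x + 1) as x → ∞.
5*x/2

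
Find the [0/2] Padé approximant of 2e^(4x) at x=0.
2/(8*x**2 - 4*x + 1)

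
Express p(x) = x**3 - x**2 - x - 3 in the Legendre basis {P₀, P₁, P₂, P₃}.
(-10/3)P₀ + (-2/5)P₁ + (-2/3)P₂ + (2/5)P₃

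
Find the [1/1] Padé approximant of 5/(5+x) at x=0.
1/(x/5 + 1)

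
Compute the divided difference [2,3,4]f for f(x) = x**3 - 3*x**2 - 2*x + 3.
6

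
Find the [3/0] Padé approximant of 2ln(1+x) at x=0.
x*(2*x**2 - 3*x + 6)/3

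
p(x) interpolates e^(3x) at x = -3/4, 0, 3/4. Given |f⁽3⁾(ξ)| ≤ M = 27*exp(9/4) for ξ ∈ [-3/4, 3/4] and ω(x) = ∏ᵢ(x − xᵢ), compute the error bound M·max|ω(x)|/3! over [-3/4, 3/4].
27*sqrt(3)*exp(9/4)/64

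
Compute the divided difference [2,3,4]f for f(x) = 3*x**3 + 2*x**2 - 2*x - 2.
29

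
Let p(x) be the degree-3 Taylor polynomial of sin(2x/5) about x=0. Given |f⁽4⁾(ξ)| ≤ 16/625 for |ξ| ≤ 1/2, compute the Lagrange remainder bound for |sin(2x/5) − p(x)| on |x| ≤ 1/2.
1/15000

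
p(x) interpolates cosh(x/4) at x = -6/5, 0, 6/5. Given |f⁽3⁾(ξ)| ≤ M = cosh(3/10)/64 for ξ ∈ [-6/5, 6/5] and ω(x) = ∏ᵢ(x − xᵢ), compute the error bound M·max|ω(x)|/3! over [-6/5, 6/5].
sqrt(3)*cosh(3/10)/1000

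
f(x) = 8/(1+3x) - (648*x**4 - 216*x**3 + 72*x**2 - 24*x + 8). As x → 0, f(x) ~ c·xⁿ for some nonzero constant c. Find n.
5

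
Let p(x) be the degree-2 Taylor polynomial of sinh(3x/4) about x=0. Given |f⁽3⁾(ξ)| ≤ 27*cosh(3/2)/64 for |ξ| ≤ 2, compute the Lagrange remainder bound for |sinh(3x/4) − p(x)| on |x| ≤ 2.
9*cosh(3/2)/16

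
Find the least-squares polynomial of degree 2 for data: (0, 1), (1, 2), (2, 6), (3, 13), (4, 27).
47/35 + (-139/70)x + (29/14)x²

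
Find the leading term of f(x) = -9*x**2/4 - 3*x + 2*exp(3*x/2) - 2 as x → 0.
9*x**3/8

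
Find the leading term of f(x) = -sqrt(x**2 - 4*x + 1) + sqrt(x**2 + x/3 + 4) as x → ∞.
13/6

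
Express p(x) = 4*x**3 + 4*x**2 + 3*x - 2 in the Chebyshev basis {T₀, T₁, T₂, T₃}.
(6)T₁ + (2)T₂ + T₃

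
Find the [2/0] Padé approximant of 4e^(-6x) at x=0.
72*x**2 - 24*x + 4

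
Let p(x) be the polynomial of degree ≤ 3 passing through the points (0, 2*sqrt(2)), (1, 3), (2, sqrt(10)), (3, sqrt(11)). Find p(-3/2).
-567/16 - 35*sqrt(11)/16 + 105*sqrt(2)/8 + 135*sqrt(10)/16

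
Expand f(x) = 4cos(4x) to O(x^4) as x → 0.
4 - 32*x**2 + O(x**4)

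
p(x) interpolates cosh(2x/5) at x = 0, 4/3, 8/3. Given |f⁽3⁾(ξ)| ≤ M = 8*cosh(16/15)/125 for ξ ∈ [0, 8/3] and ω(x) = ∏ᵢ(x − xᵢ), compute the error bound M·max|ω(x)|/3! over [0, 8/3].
512*sqrt(3)*cosh(16/15)/91125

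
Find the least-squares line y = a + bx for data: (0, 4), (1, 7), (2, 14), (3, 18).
a = 17/5, b = 49/10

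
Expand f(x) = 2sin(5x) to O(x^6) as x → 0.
10*x - 125*x**3/3 + 625*x**5/12 + O(x**6)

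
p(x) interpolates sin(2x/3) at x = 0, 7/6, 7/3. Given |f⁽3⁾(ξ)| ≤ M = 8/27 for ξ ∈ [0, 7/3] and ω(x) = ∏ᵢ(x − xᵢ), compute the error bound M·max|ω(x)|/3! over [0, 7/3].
343*sqrt(3)/19683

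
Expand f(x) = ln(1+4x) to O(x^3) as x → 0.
4*x - 8*x**2 + O(x**3)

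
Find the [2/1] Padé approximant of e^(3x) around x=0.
(3*x**2/2 + 2*x + 1)/(1 - x)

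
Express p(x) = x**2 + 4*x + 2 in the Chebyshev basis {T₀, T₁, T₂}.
(5/2)T₀ + (4)T₁ + (1/2)T₂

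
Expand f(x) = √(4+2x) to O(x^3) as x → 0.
2 + x/2 - x**2/16 + O(x**3)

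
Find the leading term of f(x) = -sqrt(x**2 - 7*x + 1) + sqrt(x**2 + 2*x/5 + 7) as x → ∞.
37/10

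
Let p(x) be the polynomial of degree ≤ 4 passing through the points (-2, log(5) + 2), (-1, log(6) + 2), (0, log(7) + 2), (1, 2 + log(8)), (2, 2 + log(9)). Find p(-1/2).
log(3**(33/64)*5**(123/128)*7**(45/64)/5) + 2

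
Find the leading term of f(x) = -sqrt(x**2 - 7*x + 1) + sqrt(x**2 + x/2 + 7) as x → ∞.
15/4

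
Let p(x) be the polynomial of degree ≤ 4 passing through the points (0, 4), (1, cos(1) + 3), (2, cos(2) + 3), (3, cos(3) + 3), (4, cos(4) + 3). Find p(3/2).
45*cos(2)/64 + 3*cos(4)/128 - 5*cos(3)/32 + 15*cos(1)/32 + 379/128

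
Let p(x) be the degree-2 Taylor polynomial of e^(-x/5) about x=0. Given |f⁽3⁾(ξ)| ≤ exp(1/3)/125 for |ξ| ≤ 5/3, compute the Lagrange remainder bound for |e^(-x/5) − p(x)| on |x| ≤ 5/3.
exp(1/3)/162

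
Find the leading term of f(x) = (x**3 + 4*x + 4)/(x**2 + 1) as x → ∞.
x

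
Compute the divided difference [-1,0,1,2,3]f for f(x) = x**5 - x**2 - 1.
5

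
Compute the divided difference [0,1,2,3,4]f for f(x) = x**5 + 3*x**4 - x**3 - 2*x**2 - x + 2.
13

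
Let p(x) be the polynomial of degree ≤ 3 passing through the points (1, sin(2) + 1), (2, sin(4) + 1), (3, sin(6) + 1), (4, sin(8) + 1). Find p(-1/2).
135*sin(6)/16 - 35*sin(8)/16 + 1 + 105*sin(2)/16 - 189*sin(4)/16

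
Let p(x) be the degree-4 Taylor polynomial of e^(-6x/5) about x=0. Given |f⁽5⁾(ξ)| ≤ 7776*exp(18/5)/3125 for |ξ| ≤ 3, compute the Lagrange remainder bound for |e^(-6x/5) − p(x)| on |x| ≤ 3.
78732*exp(18/5)/15625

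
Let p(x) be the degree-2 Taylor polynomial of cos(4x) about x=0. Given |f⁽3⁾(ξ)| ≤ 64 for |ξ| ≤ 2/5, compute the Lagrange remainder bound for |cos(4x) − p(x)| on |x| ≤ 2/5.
256/375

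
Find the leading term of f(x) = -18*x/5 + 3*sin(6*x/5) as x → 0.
-108*x**3/125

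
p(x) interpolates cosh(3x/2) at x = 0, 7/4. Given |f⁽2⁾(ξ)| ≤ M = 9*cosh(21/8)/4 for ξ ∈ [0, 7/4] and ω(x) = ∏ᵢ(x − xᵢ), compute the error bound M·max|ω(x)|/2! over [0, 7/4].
441*cosh(21/8)/512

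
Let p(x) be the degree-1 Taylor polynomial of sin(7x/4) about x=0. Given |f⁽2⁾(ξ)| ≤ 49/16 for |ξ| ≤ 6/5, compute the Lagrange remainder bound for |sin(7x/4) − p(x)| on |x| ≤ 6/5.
441/200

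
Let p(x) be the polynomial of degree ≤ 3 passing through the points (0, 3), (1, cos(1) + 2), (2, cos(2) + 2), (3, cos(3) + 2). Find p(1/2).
cos(3)/16 - 5*cos(2)/16 + 15*cos(1)/16 + 37/16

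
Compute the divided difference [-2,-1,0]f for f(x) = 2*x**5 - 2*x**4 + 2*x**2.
-42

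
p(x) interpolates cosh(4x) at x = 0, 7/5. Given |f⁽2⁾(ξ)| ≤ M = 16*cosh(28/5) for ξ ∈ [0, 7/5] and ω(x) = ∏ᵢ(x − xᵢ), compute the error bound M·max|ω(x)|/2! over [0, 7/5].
98*cosh(28/5)/25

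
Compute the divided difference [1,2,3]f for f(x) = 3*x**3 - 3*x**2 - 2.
15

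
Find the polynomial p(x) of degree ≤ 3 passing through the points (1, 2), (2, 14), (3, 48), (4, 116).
2*x**3 - x**2 + x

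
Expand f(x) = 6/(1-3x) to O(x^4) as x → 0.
6 + 18*x + 54*x**2 + 162*x**3 + O(x**4)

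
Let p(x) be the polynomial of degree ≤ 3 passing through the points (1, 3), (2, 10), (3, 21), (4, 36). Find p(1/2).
1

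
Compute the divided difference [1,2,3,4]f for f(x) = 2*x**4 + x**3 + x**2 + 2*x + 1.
21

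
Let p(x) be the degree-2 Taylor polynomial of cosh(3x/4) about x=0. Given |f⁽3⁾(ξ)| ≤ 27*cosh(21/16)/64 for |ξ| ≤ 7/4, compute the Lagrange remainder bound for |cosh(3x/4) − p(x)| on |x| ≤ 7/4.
3087*cosh(21/16)/8192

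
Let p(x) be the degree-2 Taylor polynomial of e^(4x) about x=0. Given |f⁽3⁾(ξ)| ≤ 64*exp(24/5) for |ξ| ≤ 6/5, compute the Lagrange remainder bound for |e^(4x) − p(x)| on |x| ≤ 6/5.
2304*exp(24/5)/125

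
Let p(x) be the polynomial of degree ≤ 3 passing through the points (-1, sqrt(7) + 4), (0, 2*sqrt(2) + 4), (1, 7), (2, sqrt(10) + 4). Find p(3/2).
-5*sqrt(2)/8 + sqrt(7)/16 + 5*sqrt(10)/16 + 109/16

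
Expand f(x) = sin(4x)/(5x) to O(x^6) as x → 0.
4/5 - 32*x**2/15 + 128*x**4/75 + O(x**6)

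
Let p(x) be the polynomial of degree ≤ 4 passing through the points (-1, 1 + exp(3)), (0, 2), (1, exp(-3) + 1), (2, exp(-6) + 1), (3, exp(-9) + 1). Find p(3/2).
(-5 + 60*exp(3) + 90*exp(6) + 3*(exp(3) + 36)*exp(9))*exp(-9)/128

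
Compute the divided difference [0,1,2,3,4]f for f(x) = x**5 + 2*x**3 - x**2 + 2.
10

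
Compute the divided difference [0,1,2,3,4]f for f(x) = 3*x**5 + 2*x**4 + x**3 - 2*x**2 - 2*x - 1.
32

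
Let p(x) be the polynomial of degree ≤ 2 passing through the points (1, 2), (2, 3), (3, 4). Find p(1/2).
3/2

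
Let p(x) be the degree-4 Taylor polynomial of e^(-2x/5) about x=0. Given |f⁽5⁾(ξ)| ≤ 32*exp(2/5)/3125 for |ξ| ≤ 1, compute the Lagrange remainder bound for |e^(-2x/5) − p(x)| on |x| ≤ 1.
4*exp(2/5)/46875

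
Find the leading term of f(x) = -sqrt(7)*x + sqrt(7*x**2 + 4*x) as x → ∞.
2*sqrt(7)/7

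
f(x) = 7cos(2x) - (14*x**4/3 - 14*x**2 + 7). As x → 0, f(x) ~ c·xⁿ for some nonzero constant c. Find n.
6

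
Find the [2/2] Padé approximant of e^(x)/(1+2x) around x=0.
(37*x**2/204 + 23*x/34 + 1)/(-131*x**2/204 + 57*x/34 + 1)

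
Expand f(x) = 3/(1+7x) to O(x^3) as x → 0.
3 - 21*x + 147*x**2 + O(x**3)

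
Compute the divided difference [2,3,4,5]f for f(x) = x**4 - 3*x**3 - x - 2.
11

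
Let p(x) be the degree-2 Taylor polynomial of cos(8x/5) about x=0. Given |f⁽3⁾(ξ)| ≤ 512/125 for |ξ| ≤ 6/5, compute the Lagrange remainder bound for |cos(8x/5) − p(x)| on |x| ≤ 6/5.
18432/15625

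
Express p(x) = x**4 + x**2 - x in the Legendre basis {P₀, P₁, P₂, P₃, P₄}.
(8/15)P₀ - P₁ + (26/21)P₂ + (8/35)P₄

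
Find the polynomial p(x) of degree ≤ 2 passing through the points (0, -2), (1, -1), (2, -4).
-2*x**2 + 3*x - 2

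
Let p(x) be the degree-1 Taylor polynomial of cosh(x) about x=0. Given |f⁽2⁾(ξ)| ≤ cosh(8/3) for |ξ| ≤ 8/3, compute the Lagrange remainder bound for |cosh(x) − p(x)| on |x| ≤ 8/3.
32*cosh(8/3)/9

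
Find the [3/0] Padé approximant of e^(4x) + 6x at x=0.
32*x**3/3 + 8*x**2 + 10*x + 1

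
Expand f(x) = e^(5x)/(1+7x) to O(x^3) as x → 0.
1 - 2*x + 53*x**2/2 + O(x**3)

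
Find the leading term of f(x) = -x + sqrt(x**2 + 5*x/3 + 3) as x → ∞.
5/6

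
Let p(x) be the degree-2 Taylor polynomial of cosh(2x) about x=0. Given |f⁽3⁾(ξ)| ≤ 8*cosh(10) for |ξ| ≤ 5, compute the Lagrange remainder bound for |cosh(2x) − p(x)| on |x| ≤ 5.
500*cosh(10)/3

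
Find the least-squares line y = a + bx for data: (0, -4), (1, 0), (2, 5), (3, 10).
a = -43/10, b = 47/10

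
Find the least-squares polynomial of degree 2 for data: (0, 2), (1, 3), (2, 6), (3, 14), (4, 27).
82/35 + (-153/70)x + (29/14)x²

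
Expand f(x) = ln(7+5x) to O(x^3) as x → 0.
log(7) + 5*x/7 - 25*x**2/98 + O(x**3)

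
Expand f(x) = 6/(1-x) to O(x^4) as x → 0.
6 + 6*x + 6*x**2 + 6*x**3 + O(x**4)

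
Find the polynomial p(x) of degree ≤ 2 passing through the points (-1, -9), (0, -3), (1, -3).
-3*x**2 + 3*x - 3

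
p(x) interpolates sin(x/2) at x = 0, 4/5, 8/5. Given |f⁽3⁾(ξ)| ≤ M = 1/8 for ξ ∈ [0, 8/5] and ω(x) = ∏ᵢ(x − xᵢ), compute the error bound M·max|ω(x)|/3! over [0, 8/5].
8*sqrt(3)/3375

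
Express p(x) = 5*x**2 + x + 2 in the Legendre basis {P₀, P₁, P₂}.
(11/3)P₀ + P₁ + (10/3)P₂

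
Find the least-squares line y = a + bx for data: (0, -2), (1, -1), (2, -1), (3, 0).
a = -19/10, b = 3/5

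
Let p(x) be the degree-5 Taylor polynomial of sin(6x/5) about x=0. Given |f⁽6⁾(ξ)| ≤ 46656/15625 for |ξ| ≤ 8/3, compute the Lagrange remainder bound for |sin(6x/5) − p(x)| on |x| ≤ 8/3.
1048576/703125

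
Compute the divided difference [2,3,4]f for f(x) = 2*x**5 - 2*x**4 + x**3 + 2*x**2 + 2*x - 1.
471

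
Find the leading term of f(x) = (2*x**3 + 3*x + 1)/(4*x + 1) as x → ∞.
x**2/2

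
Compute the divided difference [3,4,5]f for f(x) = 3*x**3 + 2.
36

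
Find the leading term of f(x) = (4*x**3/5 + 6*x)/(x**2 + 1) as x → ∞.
4*x/5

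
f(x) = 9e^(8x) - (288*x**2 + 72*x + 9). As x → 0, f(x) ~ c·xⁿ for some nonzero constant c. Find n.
3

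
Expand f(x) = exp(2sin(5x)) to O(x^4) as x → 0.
1 + 10*x + 50*x**2 + 125*x**3 + O(x**4)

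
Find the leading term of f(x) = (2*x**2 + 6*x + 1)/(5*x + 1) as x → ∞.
2*x/5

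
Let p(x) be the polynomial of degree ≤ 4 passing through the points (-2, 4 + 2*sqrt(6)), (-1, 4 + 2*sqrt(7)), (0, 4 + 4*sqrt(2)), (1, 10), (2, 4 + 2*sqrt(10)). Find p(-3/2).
-35*sqrt(2)/16 - 5*sqrt(10)/64 + 35*sqrt(6)/64 + 85/16 + 35*sqrt(7)/16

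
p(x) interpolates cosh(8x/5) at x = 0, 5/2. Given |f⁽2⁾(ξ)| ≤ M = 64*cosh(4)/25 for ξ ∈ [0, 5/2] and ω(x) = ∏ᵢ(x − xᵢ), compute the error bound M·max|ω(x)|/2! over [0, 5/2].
2*cosh(4)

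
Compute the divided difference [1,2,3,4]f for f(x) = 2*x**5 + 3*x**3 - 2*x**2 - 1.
133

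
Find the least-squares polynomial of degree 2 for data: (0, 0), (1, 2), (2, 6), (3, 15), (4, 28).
9/35 + (-57/70)x + (27/14)x²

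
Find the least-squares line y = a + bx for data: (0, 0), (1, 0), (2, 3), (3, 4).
a = -1/2, b = 3/2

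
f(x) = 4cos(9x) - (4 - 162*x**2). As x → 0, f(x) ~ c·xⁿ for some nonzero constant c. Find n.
4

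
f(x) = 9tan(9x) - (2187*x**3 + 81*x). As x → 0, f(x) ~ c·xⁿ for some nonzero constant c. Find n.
5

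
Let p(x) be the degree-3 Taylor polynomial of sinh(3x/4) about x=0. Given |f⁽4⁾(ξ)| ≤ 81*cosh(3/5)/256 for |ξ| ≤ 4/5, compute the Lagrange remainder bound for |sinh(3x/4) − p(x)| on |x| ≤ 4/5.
27*cosh(3/5)/5000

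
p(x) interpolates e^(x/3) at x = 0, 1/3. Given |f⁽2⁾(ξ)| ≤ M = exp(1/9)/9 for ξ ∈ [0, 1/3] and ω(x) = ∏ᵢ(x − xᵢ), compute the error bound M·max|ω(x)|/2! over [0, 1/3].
exp(1/9)/648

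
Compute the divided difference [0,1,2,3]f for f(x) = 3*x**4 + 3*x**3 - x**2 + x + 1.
21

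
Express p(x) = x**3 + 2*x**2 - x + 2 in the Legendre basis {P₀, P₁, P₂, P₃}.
(8/3)P₀ + (-2/5)P₁ + (4/3)P₂ + (2/5)P₃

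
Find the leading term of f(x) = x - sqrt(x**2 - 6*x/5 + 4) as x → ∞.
3/5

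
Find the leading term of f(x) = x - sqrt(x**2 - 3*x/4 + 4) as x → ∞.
3/8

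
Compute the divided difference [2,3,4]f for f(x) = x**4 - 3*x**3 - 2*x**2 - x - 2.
26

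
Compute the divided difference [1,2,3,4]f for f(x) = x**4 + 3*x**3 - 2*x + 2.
13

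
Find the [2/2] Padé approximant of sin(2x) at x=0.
2*x/(2*x**2/3 + 1)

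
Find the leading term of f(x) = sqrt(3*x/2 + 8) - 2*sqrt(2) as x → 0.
3*sqrt(2)*x/16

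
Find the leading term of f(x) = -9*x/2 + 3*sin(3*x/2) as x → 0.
-27*x**3/16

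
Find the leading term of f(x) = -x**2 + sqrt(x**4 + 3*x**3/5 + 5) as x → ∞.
3*x/10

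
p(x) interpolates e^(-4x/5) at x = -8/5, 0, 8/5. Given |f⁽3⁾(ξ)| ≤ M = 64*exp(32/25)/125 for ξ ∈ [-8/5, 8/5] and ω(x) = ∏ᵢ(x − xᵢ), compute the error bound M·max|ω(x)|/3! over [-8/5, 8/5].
32768*sqrt(3)*exp(32/25)/421875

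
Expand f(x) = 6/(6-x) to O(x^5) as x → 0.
1 + x/6 + x**2/36 + x**3/216 + x**4/1296 + O(x**5)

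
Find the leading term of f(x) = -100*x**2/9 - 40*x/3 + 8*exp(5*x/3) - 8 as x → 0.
500*x**3/81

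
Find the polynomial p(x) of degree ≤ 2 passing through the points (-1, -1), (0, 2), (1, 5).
3*x + 2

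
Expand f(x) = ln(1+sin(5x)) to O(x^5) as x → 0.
5*x - 25*x**2/2 + 125*x**3/6 - 625*x**4/12 + O(x**5)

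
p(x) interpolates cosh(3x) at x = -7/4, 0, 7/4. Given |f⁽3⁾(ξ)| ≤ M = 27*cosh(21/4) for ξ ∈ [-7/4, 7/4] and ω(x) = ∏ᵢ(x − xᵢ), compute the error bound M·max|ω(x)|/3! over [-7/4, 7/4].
343*sqrt(3)*cosh(21/4)/64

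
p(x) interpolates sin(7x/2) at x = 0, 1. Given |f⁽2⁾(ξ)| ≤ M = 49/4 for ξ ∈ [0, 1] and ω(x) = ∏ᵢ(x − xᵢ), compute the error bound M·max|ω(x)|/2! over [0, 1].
49/32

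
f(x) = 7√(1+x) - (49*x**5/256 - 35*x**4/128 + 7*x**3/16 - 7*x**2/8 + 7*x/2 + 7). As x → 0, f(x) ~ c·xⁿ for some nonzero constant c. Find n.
6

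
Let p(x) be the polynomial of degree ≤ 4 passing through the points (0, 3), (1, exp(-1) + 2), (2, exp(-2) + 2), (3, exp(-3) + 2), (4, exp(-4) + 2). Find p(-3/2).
(-2772*exp(3) - 1540*e + 315 + 2970*exp(2) + 1411*exp(4))*exp(-4)/128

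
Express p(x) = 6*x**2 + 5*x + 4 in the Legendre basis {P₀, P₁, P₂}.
(6)P₀ + (5)P₁ + (4)P₂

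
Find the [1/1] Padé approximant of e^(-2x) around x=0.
(1 - x)/(x + 1)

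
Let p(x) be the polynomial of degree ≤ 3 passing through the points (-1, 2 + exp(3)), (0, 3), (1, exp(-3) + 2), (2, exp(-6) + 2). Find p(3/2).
(5 + 15*exp(3) + (exp(3) + 27)*exp(6))*exp(-6)/16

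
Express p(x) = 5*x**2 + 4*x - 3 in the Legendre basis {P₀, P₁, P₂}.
(-4/3)P₀ + (4)P₁ + (10/3)P₂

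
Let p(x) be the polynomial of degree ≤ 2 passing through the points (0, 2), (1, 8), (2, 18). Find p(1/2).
9/2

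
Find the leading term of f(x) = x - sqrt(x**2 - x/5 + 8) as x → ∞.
1/10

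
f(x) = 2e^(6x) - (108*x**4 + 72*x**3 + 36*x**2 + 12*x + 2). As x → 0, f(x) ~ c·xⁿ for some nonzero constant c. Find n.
5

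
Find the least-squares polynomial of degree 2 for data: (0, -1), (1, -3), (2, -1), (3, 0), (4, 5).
-8/7 + (-31/14)x + (13/14)x²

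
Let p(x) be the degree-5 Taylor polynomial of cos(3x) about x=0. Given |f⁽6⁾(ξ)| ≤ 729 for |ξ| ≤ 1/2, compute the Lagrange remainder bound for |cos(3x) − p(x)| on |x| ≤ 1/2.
81/5120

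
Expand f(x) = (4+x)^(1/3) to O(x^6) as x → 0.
2**(2/3) + 2**(2/3)*x/12 - 2**(2/3)*x**2/144 + 5*2**(2/3)*x**3/5184 - 5*2**(2/3)*x**4/31104 + 11*2**(2/3)*x**5/373248 + O(x**6)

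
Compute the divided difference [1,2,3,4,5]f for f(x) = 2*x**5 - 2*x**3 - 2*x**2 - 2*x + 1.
30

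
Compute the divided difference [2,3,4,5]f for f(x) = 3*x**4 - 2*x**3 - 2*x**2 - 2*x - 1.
40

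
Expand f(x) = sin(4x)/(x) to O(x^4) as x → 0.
4 - 32*x**2/3 + O(x**4)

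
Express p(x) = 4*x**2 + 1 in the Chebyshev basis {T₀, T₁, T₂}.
(3)T₀ + (2)T₂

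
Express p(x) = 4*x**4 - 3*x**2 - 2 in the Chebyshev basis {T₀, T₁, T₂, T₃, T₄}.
(-2)T₀ + (1/2)T₂ + (1/2)T₄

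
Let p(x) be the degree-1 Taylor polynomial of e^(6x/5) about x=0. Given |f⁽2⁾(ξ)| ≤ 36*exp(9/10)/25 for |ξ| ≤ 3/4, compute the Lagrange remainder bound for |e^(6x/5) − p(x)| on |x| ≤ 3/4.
81*exp(9/10)/200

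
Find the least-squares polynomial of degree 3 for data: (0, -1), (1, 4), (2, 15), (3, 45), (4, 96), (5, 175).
-13/18 + (967/756)x + (355/252)x² + (29/27)x³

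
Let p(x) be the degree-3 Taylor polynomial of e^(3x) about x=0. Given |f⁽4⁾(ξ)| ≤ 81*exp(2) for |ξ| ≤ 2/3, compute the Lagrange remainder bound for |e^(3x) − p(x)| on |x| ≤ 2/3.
2*exp(2)/3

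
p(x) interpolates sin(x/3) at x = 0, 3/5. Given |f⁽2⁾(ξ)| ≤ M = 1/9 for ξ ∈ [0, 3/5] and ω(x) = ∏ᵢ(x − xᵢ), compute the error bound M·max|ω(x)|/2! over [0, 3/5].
1/200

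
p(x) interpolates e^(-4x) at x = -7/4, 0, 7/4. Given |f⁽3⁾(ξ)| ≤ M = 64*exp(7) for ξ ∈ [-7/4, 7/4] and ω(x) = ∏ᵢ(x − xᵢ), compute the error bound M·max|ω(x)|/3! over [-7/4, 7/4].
343*sqrt(3)*exp(7)/27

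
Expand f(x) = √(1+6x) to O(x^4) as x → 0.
1 + 3*x - 9*x**2/2 + 27*x**3/2 + O(x**4)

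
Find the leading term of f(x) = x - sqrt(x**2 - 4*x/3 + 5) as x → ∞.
2/3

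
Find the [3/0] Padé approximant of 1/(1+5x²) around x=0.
1 - 5*x**2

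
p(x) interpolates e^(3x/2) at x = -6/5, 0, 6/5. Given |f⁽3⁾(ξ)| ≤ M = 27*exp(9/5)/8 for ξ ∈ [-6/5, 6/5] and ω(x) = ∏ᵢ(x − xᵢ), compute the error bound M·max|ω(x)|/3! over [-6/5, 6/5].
27*sqrt(3)*exp(9/5)/125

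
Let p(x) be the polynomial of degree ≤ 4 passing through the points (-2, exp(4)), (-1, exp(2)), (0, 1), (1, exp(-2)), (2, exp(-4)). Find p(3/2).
((-5*exp(4) - 70 + 28*exp(2))*exp(4) + 35 + 140*exp(2))*exp(-4)/128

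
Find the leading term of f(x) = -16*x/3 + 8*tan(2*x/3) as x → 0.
64*x**3/81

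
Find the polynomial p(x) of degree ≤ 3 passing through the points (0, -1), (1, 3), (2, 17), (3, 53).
2*x**3 - x**2 + 3*x - 1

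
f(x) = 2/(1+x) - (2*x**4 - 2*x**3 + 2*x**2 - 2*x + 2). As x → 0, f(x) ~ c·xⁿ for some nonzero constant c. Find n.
5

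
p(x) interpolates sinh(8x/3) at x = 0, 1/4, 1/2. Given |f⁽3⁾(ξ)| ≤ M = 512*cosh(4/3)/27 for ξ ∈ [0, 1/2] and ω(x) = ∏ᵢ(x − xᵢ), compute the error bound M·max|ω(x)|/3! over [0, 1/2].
8*sqrt(3)*cosh(4/3)/729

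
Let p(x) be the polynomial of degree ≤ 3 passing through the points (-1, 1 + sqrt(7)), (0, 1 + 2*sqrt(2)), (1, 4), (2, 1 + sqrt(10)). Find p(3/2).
-5*sqrt(2)/8 + sqrt(7)/16 + 5*sqrt(10)/16 + 61/16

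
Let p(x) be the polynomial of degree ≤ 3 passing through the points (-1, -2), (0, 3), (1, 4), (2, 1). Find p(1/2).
4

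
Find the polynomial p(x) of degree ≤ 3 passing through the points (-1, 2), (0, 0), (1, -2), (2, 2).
x**3 - 3*x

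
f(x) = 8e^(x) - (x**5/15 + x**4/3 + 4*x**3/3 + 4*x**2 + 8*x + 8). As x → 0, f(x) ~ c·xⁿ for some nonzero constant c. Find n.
6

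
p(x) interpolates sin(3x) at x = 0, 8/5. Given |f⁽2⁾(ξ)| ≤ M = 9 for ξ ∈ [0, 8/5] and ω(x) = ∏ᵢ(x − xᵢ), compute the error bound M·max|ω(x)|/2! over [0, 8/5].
72/25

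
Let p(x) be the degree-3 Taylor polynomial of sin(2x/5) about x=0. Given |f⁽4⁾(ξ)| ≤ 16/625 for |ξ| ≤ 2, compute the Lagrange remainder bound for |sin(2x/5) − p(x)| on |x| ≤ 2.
32/1875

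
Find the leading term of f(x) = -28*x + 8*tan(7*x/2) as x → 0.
343*x**3/3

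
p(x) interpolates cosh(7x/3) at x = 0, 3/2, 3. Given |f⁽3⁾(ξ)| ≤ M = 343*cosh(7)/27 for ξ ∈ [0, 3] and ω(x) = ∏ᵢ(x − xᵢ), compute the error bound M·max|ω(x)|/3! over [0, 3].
343*sqrt(3)*cosh(7)/216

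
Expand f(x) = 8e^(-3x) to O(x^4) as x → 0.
8 - 24*x + 36*x**2 - 36*x**3 + O(x**4)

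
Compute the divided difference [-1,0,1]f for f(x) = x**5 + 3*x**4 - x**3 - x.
3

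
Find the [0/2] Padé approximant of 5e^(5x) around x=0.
5/(25*x**2/2 - 5*x + 1)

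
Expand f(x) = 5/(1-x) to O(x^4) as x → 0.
5 + 5*x + 5*x**2 + 5*x**3 + O(x**4)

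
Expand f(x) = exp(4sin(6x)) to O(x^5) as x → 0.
1 + 24*x + 288*x**2 + 2160*x**3 + 10368*x**4 + O(x**5)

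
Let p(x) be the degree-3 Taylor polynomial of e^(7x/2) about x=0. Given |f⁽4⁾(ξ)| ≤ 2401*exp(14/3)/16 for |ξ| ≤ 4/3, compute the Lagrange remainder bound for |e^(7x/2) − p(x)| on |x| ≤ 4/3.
4802*exp(14/3)/243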